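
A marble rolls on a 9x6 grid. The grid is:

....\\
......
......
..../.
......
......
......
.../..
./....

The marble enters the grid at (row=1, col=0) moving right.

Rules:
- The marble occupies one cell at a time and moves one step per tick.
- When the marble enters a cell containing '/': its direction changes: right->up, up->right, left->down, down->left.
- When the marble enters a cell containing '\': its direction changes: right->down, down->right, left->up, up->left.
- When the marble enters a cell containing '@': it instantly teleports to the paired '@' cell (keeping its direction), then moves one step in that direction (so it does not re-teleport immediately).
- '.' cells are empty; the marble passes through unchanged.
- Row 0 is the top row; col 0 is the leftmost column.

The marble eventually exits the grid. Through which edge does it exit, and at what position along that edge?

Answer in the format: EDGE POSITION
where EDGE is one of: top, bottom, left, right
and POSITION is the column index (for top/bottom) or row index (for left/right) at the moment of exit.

Step 1: enter (1,0), '.' pass, move right to (1,1)
Step 2: enter (1,1), '.' pass, move right to (1,2)
Step 3: enter (1,2), '.' pass, move right to (1,3)
Step 4: enter (1,3), '.' pass, move right to (1,4)
Step 5: enter (1,4), '.' pass, move right to (1,5)
Step 6: enter (1,5), '.' pass, move right to (1,6)
Step 7: at (1,6) — EXIT via right edge, pos 1

Answer: right 1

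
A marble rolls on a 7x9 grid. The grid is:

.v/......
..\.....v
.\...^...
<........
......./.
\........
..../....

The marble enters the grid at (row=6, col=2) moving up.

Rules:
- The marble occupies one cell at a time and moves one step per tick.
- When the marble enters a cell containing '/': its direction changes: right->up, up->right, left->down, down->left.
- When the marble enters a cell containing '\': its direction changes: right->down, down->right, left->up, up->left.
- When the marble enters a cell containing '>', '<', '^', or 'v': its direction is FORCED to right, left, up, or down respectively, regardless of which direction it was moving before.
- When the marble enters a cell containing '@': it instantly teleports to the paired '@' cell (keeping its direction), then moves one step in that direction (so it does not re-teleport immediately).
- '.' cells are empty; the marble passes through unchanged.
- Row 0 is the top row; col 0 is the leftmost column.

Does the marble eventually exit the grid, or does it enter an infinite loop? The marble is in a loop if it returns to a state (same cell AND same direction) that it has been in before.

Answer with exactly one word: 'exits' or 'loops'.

Step 1: enter (6,2), '.' pass, move up to (5,2)
Step 2: enter (5,2), '.' pass, move up to (4,2)
Step 3: enter (4,2), '.' pass, move up to (3,2)
Step 4: enter (3,2), '.' pass, move up to (2,2)
Step 5: enter (2,2), '.' pass, move up to (1,2)
Step 6: enter (1,2), '\' deflects up->left, move left to (1,1)
Step 7: enter (1,1), '.' pass, move left to (1,0)
Step 8: enter (1,0), '.' pass, move left to (1,-1)
Step 9: at (1,-1) — EXIT via left edge, pos 1

Answer: exits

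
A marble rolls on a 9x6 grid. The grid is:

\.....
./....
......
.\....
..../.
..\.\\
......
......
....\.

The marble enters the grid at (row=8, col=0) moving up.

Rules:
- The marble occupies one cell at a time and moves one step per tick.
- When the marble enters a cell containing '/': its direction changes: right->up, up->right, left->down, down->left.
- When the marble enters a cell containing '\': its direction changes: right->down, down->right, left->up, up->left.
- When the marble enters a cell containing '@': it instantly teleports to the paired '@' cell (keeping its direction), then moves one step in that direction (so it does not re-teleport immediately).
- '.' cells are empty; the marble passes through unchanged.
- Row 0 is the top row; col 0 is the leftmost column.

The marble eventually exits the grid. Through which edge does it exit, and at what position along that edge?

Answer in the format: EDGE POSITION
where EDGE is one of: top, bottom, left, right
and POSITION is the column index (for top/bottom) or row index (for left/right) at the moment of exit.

Step 1: enter (8,0), '.' pass, move up to (7,0)
Step 2: enter (7,0), '.' pass, move up to (6,0)
Step 3: enter (6,0), '.' pass, move up to (5,0)
Step 4: enter (5,0), '.' pass, move up to (4,0)
Step 5: enter (4,0), '.' pass, move up to (3,0)
Step 6: enter (3,0), '.' pass, move up to (2,0)
Step 7: enter (2,0), '.' pass, move up to (1,0)
Step 8: enter (1,0), '.' pass, move up to (0,0)
Step 9: enter (0,0), '\' deflects up->left, move left to (0,-1)
Step 10: at (0,-1) — EXIT via left edge, pos 0

Answer: left 0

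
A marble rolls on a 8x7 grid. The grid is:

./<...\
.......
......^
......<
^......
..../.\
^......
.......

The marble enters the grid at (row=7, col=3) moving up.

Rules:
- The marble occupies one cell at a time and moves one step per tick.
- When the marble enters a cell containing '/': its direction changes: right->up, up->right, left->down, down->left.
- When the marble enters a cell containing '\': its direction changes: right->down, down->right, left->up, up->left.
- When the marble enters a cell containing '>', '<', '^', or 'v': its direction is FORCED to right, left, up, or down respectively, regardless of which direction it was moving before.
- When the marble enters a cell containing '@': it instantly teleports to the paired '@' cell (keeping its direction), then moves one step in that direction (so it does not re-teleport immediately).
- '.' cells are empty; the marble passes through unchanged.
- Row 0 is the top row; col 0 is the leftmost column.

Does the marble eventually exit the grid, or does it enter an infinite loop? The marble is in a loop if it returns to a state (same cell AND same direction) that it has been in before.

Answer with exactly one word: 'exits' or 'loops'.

Step 1: enter (7,3), '.' pass, move up to (6,3)
Step 2: enter (6,3), '.' pass, move up to (5,3)
Step 3: enter (5,3), '.' pass, move up to (4,3)
Step 4: enter (4,3), '.' pass, move up to (3,3)
Step 5: enter (3,3), '.' pass, move up to (2,3)
Step 6: enter (2,3), '.' pass, move up to (1,3)
Step 7: enter (1,3), '.' pass, move up to (0,3)
Step 8: enter (0,3), '.' pass, move up to (-1,3)
Step 9: at (-1,3) — EXIT via top edge, pos 3

Answer: exits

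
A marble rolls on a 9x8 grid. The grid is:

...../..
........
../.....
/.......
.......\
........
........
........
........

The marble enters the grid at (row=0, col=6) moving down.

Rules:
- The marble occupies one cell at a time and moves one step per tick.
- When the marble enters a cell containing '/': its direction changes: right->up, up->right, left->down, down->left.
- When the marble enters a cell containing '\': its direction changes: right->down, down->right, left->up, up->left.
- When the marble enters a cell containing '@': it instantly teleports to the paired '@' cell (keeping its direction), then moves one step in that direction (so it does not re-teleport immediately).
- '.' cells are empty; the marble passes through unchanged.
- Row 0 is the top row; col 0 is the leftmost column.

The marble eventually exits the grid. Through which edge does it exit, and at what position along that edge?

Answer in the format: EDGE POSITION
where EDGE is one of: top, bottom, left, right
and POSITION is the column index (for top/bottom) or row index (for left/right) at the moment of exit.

Answer: bottom 6

Derivation:
Step 1: enter (0,6), '.' pass, move down to (1,6)
Step 2: enter (1,6), '.' pass, move down to (2,6)
Step 3: enter (2,6), '.' pass, move down to (3,6)
Step 4: enter (3,6), '.' pass, move down to (4,6)
Step 5: enter (4,6), '.' pass, move down to (5,6)
Step 6: enter (5,6), '.' pass, move down to (6,6)
Step 7: enter (6,6), '.' pass, move down to (7,6)
Step 8: enter (7,6), '.' pass, move down to (8,6)
Step 9: enter (8,6), '.' pass, move down to (9,6)
Step 10: at (9,6) — EXIT via bottom edge, pos 6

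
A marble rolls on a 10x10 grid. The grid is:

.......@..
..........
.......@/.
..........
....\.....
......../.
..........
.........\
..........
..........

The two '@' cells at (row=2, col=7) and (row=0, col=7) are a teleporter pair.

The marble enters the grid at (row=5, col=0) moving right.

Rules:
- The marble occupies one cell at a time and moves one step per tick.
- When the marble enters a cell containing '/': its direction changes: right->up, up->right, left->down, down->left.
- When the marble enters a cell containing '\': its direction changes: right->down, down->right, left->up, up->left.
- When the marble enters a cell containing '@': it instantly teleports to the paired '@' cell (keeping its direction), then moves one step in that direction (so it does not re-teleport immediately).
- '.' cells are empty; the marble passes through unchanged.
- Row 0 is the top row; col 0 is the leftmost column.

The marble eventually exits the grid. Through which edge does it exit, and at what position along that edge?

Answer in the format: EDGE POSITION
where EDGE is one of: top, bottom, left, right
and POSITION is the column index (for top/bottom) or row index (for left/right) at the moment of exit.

Step 1: enter (5,0), '.' pass, move right to (5,1)
Step 2: enter (5,1), '.' pass, move right to (5,2)
Step 3: enter (5,2), '.' pass, move right to (5,3)
Step 4: enter (5,3), '.' pass, move right to (5,4)
Step 5: enter (5,4), '.' pass, move right to (5,5)
Step 6: enter (5,5), '.' pass, move right to (5,6)
Step 7: enter (5,6), '.' pass, move right to (5,7)
Step 8: enter (5,7), '.' pass, move right to (5,8)
Step 9: enter (5,8), '/' deflects right->up, move up to (4,8)
Step 10: enter (4,8), '.' pass, move up to (3,8)
Step 11: enter (3,8), '.' pass, move up to (2,8)
Step 12: enter (2,8), '/' deflects up->right, move right to (2,9)
Step 13: enter (2,9), '.' pass, move right to (2,10)
Step 14: at (2,10) — EXIT via right edge, pos 2

Answer: right 2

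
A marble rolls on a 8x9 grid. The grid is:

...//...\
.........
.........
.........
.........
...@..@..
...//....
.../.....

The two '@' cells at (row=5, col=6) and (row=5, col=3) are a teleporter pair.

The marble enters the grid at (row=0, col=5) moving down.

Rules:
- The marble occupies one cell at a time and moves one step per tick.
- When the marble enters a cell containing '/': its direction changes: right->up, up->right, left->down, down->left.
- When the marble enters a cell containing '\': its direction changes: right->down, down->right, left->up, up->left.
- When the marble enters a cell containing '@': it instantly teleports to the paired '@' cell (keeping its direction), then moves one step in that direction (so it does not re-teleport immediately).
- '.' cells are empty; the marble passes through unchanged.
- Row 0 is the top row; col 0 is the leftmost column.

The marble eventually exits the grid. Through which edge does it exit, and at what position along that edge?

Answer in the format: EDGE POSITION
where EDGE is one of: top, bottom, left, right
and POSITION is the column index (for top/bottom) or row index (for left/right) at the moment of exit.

Answer: bottom 5

Derivation:
Step 1: enter (0,5), '.' pass, move down to (1,5)
Step 2: enter (1,5), '.' pass, move down to (2,5)
Step 3: enter (2,5), '.' pass, move down to (3,5)
Step 4: enter (3,5), '.' pass, move down to (4,5)
Step 5: enter (4,5), '.' pass, move down to (5,5)
Step 6: enter (5,5), '.' pass, move down to (6,5)
Step 7: enter (6,5), '.' pass, move down to (7,5)
Step 8: enter (7,5), '.' pass, move down to (8,5)
Step 9: at (8,5) — EXIT via bottom edge, pos 5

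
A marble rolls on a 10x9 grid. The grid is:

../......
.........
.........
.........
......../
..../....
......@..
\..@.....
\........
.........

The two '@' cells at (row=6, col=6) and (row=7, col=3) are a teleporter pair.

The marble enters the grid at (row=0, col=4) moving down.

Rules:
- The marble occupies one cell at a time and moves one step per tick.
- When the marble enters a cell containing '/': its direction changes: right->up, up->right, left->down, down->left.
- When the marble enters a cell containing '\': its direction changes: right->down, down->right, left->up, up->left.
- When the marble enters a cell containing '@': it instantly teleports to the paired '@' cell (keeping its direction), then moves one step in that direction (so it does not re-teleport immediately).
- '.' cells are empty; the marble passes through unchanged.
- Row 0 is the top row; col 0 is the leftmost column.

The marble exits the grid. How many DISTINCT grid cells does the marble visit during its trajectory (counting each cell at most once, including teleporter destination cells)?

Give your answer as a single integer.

Answer: 10

Derivation:
Step 1: enter (0,4), '.' pass, move down to (1,4)
Step 2: enter (1,4), '.' pass, move down to (2,4)
Step 3: enter (2,4), '.' pass, move down to (3,4)
Step 4: enter (3,4), '.' pass, move down to (4,4)
Step 5: enter (4,4), '.' pass, move down to (5,4)
Step 6: enter (5,4), '/' deflects down->left, move left to (5,3)
Step 7: enter (5,3), '.' pass, move left to (5,2)
Step 8: enter (5,2), '.' pass, move left to (5,1)
Step 9: enter (5,1), '.' pass, move left to (5,0)
Step 10: enter (5,0), '.' pass, move left to (5,-1)
Step 11: at (5,-1) — EXIT via left edge, pos 5
Distinct cells visited: 10 (path length 10)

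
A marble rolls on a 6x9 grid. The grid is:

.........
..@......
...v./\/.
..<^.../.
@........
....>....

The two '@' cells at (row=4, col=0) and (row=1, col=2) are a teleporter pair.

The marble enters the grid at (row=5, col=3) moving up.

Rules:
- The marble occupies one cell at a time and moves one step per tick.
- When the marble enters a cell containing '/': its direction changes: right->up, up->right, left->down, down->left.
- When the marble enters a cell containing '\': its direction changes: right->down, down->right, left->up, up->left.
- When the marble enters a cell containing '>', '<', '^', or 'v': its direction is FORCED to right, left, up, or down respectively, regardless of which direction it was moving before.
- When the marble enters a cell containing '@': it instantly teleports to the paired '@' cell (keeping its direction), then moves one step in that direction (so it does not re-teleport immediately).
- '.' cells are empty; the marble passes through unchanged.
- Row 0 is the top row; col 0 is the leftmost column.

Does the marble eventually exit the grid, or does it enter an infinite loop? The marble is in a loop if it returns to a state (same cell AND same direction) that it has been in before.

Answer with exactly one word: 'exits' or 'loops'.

Step 1: enter (5,3), '.' pass, move up to (4,3)
Step 2: enter (4,3), '.' pass, move up to (3,3)
Step 3: enter (3,3), '^' forces up->up, move up to (2,3)
Step 4: enter (2,3), 'v' forces up->down, move down to (3,3)
Step 5: enter (3,3), '^' forces down->up, move up to (2,3)
Step 6: at (2,3) dir=up — LOOP DETECTED (seen before)

Answer: loops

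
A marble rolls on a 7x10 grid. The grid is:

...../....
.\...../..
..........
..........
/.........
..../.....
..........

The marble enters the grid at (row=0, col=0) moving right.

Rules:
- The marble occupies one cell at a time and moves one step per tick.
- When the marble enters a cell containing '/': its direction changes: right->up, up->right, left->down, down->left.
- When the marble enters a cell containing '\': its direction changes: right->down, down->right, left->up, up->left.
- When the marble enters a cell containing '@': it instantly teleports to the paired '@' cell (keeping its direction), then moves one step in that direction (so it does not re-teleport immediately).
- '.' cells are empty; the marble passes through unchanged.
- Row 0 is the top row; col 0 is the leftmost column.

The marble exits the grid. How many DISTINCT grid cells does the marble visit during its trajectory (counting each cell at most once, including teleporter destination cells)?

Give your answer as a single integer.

Answer: 6

Derivation:
Step 1: enter (0,0), '.' pass, move right to (0,1)
Step 2: enter (0,1), '.' pass, move right to (0,2)
Step 3: enter (0,2), '.' pass, move right to (0,3)
Step 4: enter (0,3), '.' pass, move right to (0,4)
Step 5: enter (0,4), '.' pass, move right to (0,5)
Step 6: enter (0,5), '/' deflects right->up, move up to (-1,5)
Step 7: at (-1,5) — EXIT via top edge, pos 5
Distinct cells visited: 6 (path length 6)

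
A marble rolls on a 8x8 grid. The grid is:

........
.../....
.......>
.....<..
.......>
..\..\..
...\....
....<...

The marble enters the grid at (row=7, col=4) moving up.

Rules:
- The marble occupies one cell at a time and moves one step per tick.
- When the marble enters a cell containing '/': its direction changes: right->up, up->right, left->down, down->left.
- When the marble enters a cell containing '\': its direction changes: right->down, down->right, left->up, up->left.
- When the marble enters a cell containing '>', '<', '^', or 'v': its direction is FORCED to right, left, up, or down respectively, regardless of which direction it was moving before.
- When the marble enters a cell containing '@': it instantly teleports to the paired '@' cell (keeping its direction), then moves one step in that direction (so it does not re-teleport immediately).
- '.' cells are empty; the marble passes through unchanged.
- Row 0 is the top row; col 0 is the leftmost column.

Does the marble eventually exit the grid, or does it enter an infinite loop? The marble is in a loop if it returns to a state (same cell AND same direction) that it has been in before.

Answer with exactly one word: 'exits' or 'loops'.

Step 1: enter (7,4), '<' forces up->left, move left to (7,3)
Step 2: enter (7,3), '.' pass, move left to (7,2)
Step 3: enter (7,2), '.' pass, move left to (7,1)
Step 4: enter (7,1), '.' pass, move left to (7,0)
Step 5: enter (7,0), '.' pass, move left to (7,-1)
Step 6: at (7,-1) — EXIT via left edge, pos 7

Answer: exits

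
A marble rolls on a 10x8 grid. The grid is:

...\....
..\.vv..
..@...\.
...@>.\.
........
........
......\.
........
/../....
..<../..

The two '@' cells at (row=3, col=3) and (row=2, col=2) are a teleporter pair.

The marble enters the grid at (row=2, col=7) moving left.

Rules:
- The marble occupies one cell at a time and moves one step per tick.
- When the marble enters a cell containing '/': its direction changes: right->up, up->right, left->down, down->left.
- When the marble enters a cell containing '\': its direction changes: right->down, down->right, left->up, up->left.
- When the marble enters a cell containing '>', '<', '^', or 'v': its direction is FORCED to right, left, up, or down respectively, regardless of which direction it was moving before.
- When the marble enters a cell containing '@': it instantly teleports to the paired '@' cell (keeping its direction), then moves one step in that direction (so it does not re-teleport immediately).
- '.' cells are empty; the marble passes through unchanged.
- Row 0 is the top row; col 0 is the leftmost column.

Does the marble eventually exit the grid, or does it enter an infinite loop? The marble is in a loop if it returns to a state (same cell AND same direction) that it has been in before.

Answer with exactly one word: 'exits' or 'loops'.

Step 1: enter (2,7), '.' pass, move left to (2,6)
Step 2: enter (2,6), '\' deflects left->up, move up to (1,6)
Step 3: enter (1,6), '.' pass, move up to (0,6)
Step 4: enter (0,6), '.' pass, move up to (-1,6)
Step 5: at (-1,6) — EXIT via top edge, pos 6

Answer: exits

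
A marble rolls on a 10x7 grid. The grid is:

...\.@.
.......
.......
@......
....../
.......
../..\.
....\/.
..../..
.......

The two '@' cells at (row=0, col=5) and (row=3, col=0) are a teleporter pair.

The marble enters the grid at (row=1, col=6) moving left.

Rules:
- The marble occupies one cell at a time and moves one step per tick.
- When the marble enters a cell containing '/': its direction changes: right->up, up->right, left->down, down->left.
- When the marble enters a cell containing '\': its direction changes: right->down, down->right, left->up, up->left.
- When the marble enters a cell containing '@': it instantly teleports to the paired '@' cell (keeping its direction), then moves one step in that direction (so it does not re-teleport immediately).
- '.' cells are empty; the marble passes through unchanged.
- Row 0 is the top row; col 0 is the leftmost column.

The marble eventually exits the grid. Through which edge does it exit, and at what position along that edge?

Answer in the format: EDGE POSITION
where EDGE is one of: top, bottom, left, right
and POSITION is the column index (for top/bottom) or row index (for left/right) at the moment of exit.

Answer: left 1

Derivation:
Step 1: enter (1,6), '.' pass, move left to (1,5)
Step 2: enter (1,5), '.' pass, move left to (1,4)
Step 3: enter (1,4), '.' pass, move left to (1,3)
Step 4: enter (1,3), '.' pass, move left to (1,2)
Step 5: enter (1,2), '.' pass, move left to (1,1)
Step 6: enter (1,1), '.' pass, move left to (1,0)
Step 7: enter (1,0), '.' pass, move left to (1,-1)
Step 8: at (1,-1) — EXIT via left edge, pos 1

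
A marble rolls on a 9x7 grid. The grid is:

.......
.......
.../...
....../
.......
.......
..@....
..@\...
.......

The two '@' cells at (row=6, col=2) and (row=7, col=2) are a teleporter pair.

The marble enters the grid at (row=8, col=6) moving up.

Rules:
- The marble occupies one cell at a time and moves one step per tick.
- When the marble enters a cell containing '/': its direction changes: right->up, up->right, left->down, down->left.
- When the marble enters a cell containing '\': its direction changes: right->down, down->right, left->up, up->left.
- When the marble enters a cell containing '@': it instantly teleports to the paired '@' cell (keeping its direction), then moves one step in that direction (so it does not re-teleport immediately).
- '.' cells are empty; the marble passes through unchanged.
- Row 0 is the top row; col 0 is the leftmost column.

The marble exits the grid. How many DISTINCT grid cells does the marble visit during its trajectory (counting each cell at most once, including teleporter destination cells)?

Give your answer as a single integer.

Step 1: enter (8,6), '.' pass, move up to (7,6)
Step 2: enter (7,6), '.' pass, move up to (6,6)
Step 3: enter (6,6), '.' pass, move up to (5,6)
Step 4: enter (5,6), '.' pass, move up to (4,6)
Step 5: enter (4,6), '.' pass, move up to (3,6)
Step 6: enter (3,6), '/' deflects up->right, move right to (3,7)
Step 7: at (3,7) — EXIT via right edge, pos 3
Distinct cells visited: 6 (path length 6)

Answer: 6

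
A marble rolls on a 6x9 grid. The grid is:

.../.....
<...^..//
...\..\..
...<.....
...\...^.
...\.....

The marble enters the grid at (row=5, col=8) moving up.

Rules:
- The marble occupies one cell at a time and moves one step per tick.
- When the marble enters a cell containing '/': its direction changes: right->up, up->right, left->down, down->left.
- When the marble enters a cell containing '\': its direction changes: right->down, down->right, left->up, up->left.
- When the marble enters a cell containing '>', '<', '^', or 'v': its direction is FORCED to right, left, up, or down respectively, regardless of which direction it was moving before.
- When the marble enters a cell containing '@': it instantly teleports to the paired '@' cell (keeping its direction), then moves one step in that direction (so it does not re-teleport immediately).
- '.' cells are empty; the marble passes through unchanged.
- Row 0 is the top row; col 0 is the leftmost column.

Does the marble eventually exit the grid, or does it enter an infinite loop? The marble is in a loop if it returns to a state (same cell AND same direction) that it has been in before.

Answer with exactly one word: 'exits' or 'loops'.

Answer: exits

Derivation:
Step 1: enter (5,8), '.' pass, move up to (4,8)
Step 2: enter (4,8), '.' pass, move up to (3,8)
Step 3: enter (3,8), '.' pass, move up to (2,8)
Step 4: enter (2,8), '.' pass, move up to (1,8)
Step 5: enter (1,8), '/' deflects up->right, move right to (1,9)
Step 6: at (1,9) — EXIT via right edge, pos 1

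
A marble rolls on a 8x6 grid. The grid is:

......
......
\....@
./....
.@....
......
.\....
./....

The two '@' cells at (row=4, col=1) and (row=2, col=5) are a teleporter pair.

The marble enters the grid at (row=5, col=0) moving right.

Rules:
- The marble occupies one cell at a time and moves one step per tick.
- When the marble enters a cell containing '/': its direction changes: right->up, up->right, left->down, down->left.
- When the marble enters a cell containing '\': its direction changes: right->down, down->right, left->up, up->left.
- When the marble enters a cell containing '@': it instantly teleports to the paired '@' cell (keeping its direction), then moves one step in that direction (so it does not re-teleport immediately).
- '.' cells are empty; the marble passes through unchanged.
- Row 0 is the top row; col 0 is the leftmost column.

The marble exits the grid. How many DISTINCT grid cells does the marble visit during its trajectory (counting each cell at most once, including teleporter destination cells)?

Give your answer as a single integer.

Step 1: enter (5,0), '.' pass, move right to (5,1)
Step 2: enter (5,1), '.' pass, move right to (5,2)
Step 3: enter (5,2), '.' pass, move right to (5,3)
Step 4: enter (5,3), '.' pass, move right to (5,4)
Step 5: enter (5,4), '.' pass, move right to (5,5)
Step 6: enter (5,5), '.' pass, move right to (5,6)
Step 7: at (5,6) — EXIT via right edge, pos 5
Distinct cells visited: 6 (path length 6)

Answer: 6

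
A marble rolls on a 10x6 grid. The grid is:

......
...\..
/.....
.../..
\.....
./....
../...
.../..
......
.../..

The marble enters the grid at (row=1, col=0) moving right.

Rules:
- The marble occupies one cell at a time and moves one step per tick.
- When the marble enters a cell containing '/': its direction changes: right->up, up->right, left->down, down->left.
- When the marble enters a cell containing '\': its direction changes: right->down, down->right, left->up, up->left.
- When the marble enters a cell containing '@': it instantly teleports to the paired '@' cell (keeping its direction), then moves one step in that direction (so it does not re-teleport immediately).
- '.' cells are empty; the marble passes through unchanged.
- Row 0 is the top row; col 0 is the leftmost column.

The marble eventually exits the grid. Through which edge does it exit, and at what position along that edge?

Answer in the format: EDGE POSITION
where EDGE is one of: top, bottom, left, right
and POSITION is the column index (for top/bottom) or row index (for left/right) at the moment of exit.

Step 1: enter (1,0), '.' pass, move right to (1,1)
Step 2: enter (1,1), '.' pass, move right to (1,2)
Step 3: enter (1,2), '.' pass, move right to (1,3)
Step 4: enter (1,3), '\' deflects right->down, move down to (2,3)
Step 5: enter (2,3), '.' pass, move down to (3,3)
Step 6: enter (3,3), '/' deflects down->left, move left to (3,2)
Step 7: enter (3,2), '.' pass, move left to (3,1)
Step 8: enter (3,1), '.' pass, move left to (3,0)
Step 9: enter (3,0), '.' pass, move left to (3,-1)
Step 10: at (3,-1) — EXIT via left edge, pos 3

Answer: left 3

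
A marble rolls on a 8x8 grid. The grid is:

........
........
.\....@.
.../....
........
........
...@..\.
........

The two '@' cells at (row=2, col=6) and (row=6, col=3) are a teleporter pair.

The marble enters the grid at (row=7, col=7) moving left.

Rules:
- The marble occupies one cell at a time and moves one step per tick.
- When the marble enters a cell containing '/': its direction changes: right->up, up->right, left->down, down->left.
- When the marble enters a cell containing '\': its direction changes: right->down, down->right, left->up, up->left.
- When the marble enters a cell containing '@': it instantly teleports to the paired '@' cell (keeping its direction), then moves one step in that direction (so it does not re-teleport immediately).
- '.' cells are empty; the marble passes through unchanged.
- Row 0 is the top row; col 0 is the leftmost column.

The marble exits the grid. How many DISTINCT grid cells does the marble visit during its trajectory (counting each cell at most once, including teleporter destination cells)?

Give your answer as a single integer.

Step 1: enter (7,7), '.' pass, move left to (7,6)
Step 2: enter (7,6), '.' pass, move left to (7,5)
Step 3: enter (7,5), '.' pass, move left to (7,4)
Step 4: enter (7,4), '.' pass, move left to (7,3)
Step 5: enter (7,3), '.' pass, move left to (7,2)
Step 6: enter (7,2), '.' pass, move left to (7,1)
Step 7: enter (7,1), '.' pass, move left to (7,0)
Step 8: enter (7,0), '.' pass, move left to (7,-1)
Step 9: at (7,-1) — EXIT via left edge, pos 7
Distinct cells visited: 8 (path length 8)

Answer: 8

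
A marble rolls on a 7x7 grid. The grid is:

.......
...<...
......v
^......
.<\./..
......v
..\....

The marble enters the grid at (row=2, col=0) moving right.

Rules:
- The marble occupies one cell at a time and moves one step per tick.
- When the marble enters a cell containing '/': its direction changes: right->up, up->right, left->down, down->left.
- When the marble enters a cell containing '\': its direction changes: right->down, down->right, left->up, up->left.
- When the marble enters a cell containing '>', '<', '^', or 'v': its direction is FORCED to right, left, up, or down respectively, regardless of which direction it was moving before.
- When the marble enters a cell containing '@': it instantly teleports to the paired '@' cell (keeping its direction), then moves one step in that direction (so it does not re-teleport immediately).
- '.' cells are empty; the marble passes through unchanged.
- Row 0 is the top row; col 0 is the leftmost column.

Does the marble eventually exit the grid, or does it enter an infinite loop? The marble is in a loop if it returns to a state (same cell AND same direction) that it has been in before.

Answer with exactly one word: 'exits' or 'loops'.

Step 1: enter (2,0), '.' pass, move right to (2,1)
Step 2: enter (2,1), '.' pass, move right to (2,2)
Step 3: enter (2,2), '.' pass, move right to (2,3)
Step 4: enter (2,3), '.' pass, move right to (2,4)
Step 5: enter (2,4), '.' pass, move right to (2,5)
Step 6: enter (2,5), '.' pass, move right to (2,6)
Step 7: enter (2,6), 'v' forces right->down, move down to (3,6)
Step 8: enter (3,6), '.' pass, move down to (4,6)
Step 9: enter (4,6), '.' pass, move down to (5,6)
Step 10: enter (5,6), 'v' forces down->down, move down to (6,6)
Step 11: enter (6,6), '.' pass, move down to (7,6)
Step 12: at (7,6) — EXIT via bottom edge, pos 6

Answer: exits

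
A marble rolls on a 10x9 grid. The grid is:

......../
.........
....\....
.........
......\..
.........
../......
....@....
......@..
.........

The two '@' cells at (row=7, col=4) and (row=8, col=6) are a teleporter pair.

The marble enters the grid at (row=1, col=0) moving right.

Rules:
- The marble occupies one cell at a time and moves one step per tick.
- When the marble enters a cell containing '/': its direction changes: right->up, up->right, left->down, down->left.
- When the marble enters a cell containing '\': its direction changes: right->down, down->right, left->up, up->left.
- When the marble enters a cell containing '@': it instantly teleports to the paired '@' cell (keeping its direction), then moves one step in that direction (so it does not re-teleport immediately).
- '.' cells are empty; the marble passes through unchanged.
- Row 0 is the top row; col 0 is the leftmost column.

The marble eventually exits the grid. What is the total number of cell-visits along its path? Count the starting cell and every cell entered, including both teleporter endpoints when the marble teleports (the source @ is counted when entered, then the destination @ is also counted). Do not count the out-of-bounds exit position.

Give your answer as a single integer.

Answer: 9

Derivation:
Step 1: enter (1,0), '.' pass, move right to (1,1)
Step 2: enter (1,1), '.' pass, move right to (1,2)
Step 3: enter (1,2), '.' pass, move right to (1,3)
Step 4: enter (1,3), '.' pass, move right to (1,4)
Step 5: enter (1,4), '.' pass, move right to (1,5)
Step 6: enter (1,5), '.' pass, move right to (1,6)
Step 7: enter (1,6), '.' pass, move right to (1,7)
Step 8: enter (1,7), '.' pass, move right to (1,8)
Step 9: enter (1,8), '.' pass, move right to (1,9)
Step 10: at (1,9) — EXIT via right edge, pos 1
Path length (cell visits): 9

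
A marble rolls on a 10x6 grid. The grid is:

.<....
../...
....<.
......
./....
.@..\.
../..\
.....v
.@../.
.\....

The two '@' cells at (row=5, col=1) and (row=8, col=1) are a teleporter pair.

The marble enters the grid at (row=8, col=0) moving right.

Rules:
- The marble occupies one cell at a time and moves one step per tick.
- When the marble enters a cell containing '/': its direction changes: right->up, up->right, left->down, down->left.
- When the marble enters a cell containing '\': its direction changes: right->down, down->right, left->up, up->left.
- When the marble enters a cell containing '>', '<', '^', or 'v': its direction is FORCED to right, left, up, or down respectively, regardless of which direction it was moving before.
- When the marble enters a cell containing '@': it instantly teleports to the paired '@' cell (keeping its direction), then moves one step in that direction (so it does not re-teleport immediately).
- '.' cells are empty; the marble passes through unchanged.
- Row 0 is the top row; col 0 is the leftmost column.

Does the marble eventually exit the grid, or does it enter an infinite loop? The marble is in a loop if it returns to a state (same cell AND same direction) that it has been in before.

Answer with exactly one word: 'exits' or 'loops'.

Answer: exits

Derivation:
Step 1: enter (8,0), '.' pass, move right to (8,1)
Step 2: enter (8,1), '@' teleport (8,1)->(5,1), also enter (5,1), move right to (5,2)
Step 3: enter (5,2), '.' pass, move right to (5,3)
Step 4: enter (5,3), '.' pass, move right to (5,4)
Step 5: enter (5,4), '\' deflects right->down, move down to (6,4)
Step 6: enter (6,4), '.' pass, move down to (7,4)
Step 7: enter (7,4), '.' pass, move down to (8,4)
Step 8: enter (8,4), '/' deflects down->left, move left to (8,3)
Step 9: enter (8,3), '.' pass, move left to (8,2)
Step 10: enter (8,2), '.' pass, move left to (8,1)
Step 11: enter (8,1), '@' teleport (8,1)->(5,1), also enter (5,1), move left to (5,0)
Step 12: enter (5,0), '.' pass, move left to (5,-1)
Step 13: at (5,-1) — EXIT via left edge, pos 5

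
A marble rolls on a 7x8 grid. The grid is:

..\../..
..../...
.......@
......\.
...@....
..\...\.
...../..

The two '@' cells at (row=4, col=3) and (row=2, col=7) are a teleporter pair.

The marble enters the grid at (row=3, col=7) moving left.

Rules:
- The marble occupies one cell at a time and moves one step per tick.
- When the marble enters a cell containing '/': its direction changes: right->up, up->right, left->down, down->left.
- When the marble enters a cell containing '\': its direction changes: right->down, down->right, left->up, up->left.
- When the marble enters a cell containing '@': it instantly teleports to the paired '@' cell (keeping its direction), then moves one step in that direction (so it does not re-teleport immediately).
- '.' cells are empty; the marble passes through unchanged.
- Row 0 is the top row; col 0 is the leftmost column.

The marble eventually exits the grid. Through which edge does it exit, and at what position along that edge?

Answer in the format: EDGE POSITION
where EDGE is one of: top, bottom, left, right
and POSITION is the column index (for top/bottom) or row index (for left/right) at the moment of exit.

Answer: top 6

Derivation:
Step 1: enter (3,7), '.' pass, move left to (3,6)
Step 2: enter (3,6), '\' deflects left->up, move up to (2,6)
Step 3: enter (2,6), '.' pass, move up to (1,6)
Step 4: enter (1,6), '.' pass, move up to (0,6)
Step 5: enter (0,6), '.' pass, move up to (-1,6)
Step 6: at (-1,6) — EXIT via top edge, pos 6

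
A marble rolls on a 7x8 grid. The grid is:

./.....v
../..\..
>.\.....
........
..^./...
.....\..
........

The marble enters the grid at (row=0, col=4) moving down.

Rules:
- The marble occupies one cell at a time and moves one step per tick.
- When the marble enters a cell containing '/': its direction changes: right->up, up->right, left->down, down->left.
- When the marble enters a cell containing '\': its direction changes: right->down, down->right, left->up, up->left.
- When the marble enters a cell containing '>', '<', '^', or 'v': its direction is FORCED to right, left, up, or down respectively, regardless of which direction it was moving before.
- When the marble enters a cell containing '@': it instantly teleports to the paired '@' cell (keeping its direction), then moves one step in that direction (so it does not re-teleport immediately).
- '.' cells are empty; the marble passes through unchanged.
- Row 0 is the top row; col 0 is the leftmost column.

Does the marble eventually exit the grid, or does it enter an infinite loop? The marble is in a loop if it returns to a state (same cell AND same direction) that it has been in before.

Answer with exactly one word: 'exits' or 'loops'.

Step 1: enter (0,4), '.' pass, move down to (1,4)
Step 2: enter (1,4), '.' pass, move down to (2,4)
Step 3: enter (2,4), '.' pass, move down to (3,4)
Step 4: enter (3,4), '.' pass, move down to (4,4)
Step 5: enter (4,4), '/' deflects down->left, move left to (4,3)
Step 6: enter (4,3), '.' pass, move left to (4,2)
Step 7: enter (4,2), '^' forces left->up, move up to (3,2)
Step 8: enter (3,2), '.' pass, move up to (2,2)
Step 9: enter (2,2), '\' deflects up->left, move left to (2,1)
Step 10: enter (2,1), '.' pass, move left to (2,0)
Step 11: enter (2,0), '>' forces left->right, move right to (2,1)
Step 12: enter (2,1), '.' pass, move right to (2,2)
Step 13: enter (2,2), '\' deflects right->down, move down to (3,2)
Step 14: enter (3,2), '.' pass, move down to (4,2)
Step 15: enter (4,2), '^' forces down->up, move up to (3,2)
Step 16: at (3,2) dir=up — LOOP DETECTED (seen before)

Answer: loops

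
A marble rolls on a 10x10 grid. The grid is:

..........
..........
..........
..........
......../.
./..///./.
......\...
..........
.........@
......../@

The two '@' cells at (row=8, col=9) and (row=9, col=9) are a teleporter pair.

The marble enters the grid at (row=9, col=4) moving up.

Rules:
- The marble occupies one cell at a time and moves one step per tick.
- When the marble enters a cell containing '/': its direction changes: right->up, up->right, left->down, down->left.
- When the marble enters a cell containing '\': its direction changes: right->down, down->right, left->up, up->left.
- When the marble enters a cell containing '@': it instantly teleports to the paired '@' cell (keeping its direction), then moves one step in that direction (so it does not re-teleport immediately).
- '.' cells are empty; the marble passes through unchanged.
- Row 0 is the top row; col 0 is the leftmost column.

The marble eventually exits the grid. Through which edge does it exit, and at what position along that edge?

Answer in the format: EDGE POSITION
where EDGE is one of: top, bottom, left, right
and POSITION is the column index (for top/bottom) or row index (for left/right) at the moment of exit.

Step 1: enter (9,4), '.' pass, move up to (8,4)
Step 2: enter (8,4), '.' pass, move up to (7,4)
Step 3: enter (7,4), '.' pass, move up to (6,4)
Step 4: enter (6,4), '.' pass, move up to (5,4)
Step 5: enter (5,4), '/' deflects up->right, move right to (5,5)
Step 6: enter (5,5), '/' deflects right->up, move up to (4,5)
Step 7: enter (4,5), '.' pass, move up to (3,5)
Step 8: enter (3,5), '.' pass, move up to (2,5)
Step 9: enter (2,5), '.' pass, move up to (1,5)
Step 10: enter (1,5), '.' pass, move up to (0,5)
Step 11: enter (0,5), '.' pass, move up to (-1,5)
Step 12: at (-1,5) — EXIT via top edge, pos 5

Answer: top 5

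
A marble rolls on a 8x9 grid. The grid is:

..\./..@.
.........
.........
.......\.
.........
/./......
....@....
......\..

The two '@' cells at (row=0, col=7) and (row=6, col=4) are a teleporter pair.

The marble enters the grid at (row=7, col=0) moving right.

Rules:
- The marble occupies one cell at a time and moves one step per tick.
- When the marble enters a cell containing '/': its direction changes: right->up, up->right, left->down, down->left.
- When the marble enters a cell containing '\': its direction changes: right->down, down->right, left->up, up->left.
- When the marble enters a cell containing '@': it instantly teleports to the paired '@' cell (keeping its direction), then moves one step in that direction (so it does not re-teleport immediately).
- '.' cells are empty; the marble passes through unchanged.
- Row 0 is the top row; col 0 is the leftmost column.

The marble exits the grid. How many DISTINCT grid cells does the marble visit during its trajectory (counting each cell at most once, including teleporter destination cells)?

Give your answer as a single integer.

Step 1: enter (7,0), '.' pass, move right to (7,1)
Step 2: enter (7,1), '.' pass, move right to (7,2)
Step 3: enter (7,2), '.' pass, move right to (7,3)
Step 4: enter (7,3), '.' pass, move right to (7,4)
Step 5: enter (7,4), '.' pass, move right to (7,5)
Step 6: enter (7,5), '.' pass, move right to (7,6)
Step 7: enter (7,6), '\' deflects right->down, move down to (8,6)
Step 8: at (8,6) — EXIT via bottom edge, pos 6
Distinct cells visited: 7 (path length 7)

Answer: 7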